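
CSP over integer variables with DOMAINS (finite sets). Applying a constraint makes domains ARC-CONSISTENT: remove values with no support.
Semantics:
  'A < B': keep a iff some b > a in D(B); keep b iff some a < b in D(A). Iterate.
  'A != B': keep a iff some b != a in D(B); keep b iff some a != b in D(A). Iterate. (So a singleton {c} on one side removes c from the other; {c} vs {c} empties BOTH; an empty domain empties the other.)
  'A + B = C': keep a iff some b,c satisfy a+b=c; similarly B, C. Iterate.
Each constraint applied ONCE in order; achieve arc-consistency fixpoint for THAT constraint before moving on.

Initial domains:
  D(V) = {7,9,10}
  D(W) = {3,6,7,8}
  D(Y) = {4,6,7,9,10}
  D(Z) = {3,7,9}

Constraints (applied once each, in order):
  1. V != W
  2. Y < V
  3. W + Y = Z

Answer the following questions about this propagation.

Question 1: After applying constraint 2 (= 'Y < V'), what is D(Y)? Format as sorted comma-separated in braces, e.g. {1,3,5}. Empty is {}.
Answer: {4,6,7,9}

Derivation:
Constraint 1 (V != W) on D(V)={7,9,10} D(W)={3,6,7,8}: no change
Constraint 2 (Y < V) on D(Y)={4,6,7,9,10} D(V)={7,9,10}: Y {4,6,7,9,10}->{4,6,7,9}
So after constraint 2: D(Y) = {4,6,7,9}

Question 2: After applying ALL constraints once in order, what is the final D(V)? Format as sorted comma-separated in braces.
Constraint 1 (V != W) on D(V)={7,9,10} D(W)={3,6,7,8}: no change
Constraint 2 (Y < V) on D(Y)={4,6,7,9,10} D(V)={7,9,10}: Y {4,6,7,9,10}->{4,6,7,9}
Constraint 3 (W + Y = Z) on D(W)={3,6,7,8} D(Y)={4,6,7,9} D(Z)={3,7,9}: W {3,6,7,8}->{3}; Y {4,6,7,9}->{4,6}; Z {3,7,9}->{7,9}
So after all 3 constraints: D(V) = {7,9,10}

Answer: {7,9,10}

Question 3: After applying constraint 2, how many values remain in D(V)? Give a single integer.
Constraint 1 (V != W) on D(V)={7,9,10} D(W)={3,6,7,8}: no change
Constraint 2 (Y < V) on D(Y)={4,6,7,9,10} D(V)={7,9,10}: Y {4,6,7,9,10}->{4,6,7,9}
So after constraint 2: D(V)={7,9,10}, size = 3

Answer: 3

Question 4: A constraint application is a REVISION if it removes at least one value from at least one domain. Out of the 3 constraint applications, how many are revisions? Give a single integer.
Answer: 2

Derivation:
Constraint 1 (V != W) on D(V)={7,9,10} D(W)={3,6,7,8}: no change => not a revision
Constraint 2 (Y < V) on D(Y)={4,6,7,9,10} D(V)={7,9,10}: Y {4,6,7,9,10}->{4,6,7,9} => REVISION
Constraint 3 (W + Y = Z) on D(W)={3,6,7,8} D(Y)={4,6,7,9} D(Z)={3,7,9}: W {3,6,7,8}->{3}; Y {4,6,7,9}->{4,6}; Z {3,7,9}->{7,9} => REVISION
Total revisions = 2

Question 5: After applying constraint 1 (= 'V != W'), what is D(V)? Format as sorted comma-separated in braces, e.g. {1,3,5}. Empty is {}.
Answer: {7,9,10}

Derivation:
Constraint 1 (V != W) on D(V)={7,9,10} D(W)={3,6,7,8}: no change
So after constraint 1: D(V) = {7,9,10}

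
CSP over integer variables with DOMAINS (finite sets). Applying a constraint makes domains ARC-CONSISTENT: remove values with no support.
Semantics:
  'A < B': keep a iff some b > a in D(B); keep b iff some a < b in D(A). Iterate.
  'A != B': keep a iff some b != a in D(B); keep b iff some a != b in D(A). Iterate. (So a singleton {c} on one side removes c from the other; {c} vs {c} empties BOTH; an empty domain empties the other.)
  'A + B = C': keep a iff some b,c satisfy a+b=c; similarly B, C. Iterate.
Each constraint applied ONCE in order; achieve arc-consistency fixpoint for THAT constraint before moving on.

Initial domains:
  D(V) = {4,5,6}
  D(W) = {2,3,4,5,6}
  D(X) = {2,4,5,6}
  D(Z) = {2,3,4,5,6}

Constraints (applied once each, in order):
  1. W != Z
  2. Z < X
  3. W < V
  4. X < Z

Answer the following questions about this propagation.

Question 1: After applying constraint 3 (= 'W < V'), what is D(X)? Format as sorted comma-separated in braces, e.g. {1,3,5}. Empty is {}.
Answer: {4,5,6}

Derivation:
Constraint 1 (W != Z) on D(W)={2,3,4,5,6} D(Z)={2,3,4,5,6}: no change
Constraint 2 (Z < X) on D(Z)={2,3,4,5,6} D(X)={2,4,5,6}: Z {2,3,4,5,6}->{2,3,4,5}; X {2,4,5,6}->{4,5,6}
Constraint 3 (W < V) on D(W)={2,3,4,5,6} D(V)={4,5,6}: W {2,3,4,5,6}->{2,3,4,5}
So after constraint 3: D(X) = {4,5,6}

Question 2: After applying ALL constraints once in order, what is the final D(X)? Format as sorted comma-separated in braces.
Answer: {4}

Derivation:
Constraint 1 (W != Z) on D(W)={2,3,4,5,6} D(Z)={2,3,4,5,6}: no change
Constraint 2 (Z < X) on D(Z)={2,3,4,5,6} D(X)={2,4,5,6}: Z {2,3,4,5,6}->{2,3,4,5}; X {2,4,5,6}->{4,5,6}
Constraint 3 (W < V) on D(W)={2,3,4,5,6} D(V)={4,5,6}: W {2,3,4,5,6}->{2,3,4,5}
Constraint 4 (X < Z) on D(X)={4,5,6} D(Z)={2,3,4,5}: X {4,5,6}->{4}; Z {2,3,4,5}->{5}
So after all 4 constraints: D(X) = {4}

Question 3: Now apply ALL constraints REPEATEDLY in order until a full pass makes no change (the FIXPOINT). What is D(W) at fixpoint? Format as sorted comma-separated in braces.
pass 0 (initial): D(W)={2,3,4,5,6}
pass 1: W {2,3,4,5,6}->{2,3,4,5}; X {2,4,5,6}->{4}; Z {2,3,4,5,6}->{5}
pass 2: W {2,3,4,5}->{2,3,4}; X {4}->{}; Z {5}->{}
pass 3: V {4,5,6}->{}; W {2,3,4}->{}
pass 4: no change
Fixpoint after 4 passes: D(W) = {}

Answer: {}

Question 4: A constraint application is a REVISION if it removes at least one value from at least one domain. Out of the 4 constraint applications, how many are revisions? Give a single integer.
Constraint 1 (W != Z) on D(W)={2,3,4,5,6} D(Z)={2,3,4,5,6}: no change => not a revision
Constraint 2 (Z < X) on D(Z)={2,3,4,5,6} D(X)={2,4,5,6}: Z {2,3,4,5,6}->{2,3,4,5}; X {2,4,5,6}->{4,5,6} => REVISION
Constraint 3 (W < V) on D(W)={2,3,4,5,6} D(V)={4,5,6}: W {2,3,4,5,6}->{2,3,4,5} => REVISION
Constraint 4 (X < Z) on D(X)={4,5,6} D(Z)={2,3,4,5}: X {4,5,6}->{4}; Z {2,3,4,5}->{5} => REVISION
Total revisions = 3

Answer: 3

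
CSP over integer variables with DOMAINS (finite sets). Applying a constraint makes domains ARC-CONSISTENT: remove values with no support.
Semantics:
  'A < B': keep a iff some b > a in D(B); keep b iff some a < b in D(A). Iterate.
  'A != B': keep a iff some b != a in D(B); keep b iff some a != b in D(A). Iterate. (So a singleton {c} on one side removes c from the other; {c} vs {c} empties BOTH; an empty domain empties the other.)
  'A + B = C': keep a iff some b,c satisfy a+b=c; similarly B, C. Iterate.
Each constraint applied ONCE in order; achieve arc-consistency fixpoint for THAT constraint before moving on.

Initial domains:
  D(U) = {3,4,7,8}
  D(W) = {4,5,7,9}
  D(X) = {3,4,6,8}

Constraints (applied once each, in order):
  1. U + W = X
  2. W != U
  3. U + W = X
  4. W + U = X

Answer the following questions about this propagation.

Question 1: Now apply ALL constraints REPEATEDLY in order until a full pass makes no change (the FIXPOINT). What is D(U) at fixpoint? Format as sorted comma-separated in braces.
Answer: {3,4}

Derivation:
pass 0 (initial): D(U)={3,4,7,8}
pass 1: U {3,4,7,8}->{3,4}; W {4,5,7,9}->{4,5}; X {3,4,6,8}->{8}
pass 2: no change
Fixpoint after 2 passes: D(U) = {3,4}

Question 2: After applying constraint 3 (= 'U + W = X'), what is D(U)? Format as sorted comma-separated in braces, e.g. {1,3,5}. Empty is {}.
Answer: {3,4}

Derivation:
Constraint 1 (U + W = X) on D(U)={3,4,7,8} D(W)={4,5,7,9} D(X)={3,4,6,8}: U {3,4,7,8}->{3,4}; W {4,5,7,9}->{4,5}; X {3,4,6,8}->{8}
Constraint 2 (W != U) on D(W)={4,5} D(U)={3,4}: no change
Constraint 3 (U + W = X) on D(U)={3,4} D(W)={4,5} D(X)={8}: no change
So after constraint 3: D(U) = {3,4}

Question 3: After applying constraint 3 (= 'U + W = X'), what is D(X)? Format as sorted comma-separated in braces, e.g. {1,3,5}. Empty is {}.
Answer: {8}

Derivation:
Constraint 1 (U + W = X) on D(U)={3,4,7,8} D(W)={4,5,7,9} D(X)={3,4,6,8}: U {3,4,7,8}->{3,4}; W {4,5,7,9}->{4,5}; X {3,4,6,8}->{8}
Constraint 2 (W != U) on D(W)={4,5} D(U)={3,4}: no change
Constraint 3 (U + W = X) on D(U)={3,4} D(W)={4,5} D(X)={8}: no change
So after constraint 3: D(X) = {8}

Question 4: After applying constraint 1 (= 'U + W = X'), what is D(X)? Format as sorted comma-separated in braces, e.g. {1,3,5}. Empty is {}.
Answer: {8}

Derivation:
Constraint 1 (U + W = X) on D(U)={3,4,7,8} D(W)={4,5,7,9} D(X)={3,4,6,8}: U {3,4,7,8}->{3,4}; W {4,5,7,9}->{4,5}; X {3,4,6,8}->{8}
So after constraint 1: D(X) = {8}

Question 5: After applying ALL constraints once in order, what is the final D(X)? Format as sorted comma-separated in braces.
Answer: {8}

Derivation:
Constraint 1 (U + W = X) on D(U)={3,4,7,8} D(W)={4,5,7,9} D(X)={3,4,6,8}: U {3,4,7,8}->{3,4}; W {4,5,7,9}->{4,5}; X {3,4,6,8}->{8}
Constraint 2 (W != U) on D(W)={4,5} D(U)={3,4}: no change
Constraint 3 (U + W = X) on D(U)={3,4} D(W)={4,5} D(X)={8}: no change
Constraint 4 (W + U = X) on D(W)={4,5} D(U)={3,4} D(X)={8}: no change
So after all 4 constraints: D(X) = {8}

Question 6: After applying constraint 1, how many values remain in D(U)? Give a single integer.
Answer: 2

Derivation:
Constraint 1 (U + W = X) on D(U)={3,4,7,8} D(W)={4,5,7,9} D(X)={3,4,6,8}: U {3,4,7,8}->{3,4}; W {4,5,7,9}->{4,5}; X {3,4,6,8}->{8}
So after constraint 1: D(U)={3,4}, size = 2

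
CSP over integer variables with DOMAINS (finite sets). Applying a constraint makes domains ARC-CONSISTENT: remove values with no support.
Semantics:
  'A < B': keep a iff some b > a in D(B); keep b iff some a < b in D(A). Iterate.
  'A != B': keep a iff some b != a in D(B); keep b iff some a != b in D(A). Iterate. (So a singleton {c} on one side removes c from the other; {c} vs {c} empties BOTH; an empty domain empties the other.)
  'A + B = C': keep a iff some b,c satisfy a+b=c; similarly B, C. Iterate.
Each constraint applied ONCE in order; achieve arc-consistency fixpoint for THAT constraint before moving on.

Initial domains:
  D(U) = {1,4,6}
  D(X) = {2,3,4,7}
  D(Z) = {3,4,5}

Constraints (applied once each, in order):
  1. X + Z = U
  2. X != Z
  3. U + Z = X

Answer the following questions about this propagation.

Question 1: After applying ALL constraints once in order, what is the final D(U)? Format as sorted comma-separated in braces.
Answer: {}

Derivation:
Constraint 1 (X + Z = U) on D(X)={2,3,4,7} D(Z)={3,4,5} D(U)={1,4,6}: X {2,3,4,7}->{2,3}; Z {3,4,5}->{3,4}; U {1,4,6}->{6}
Constraint 2 (X != Z) on D(X)={2,3} D(Z)={3,4}: no change
Constraint 3 (U + Z = X) on D(U)={6} D(Z)={3,4} D(X)={2,3}: U {6}->{}; Z {3,4}->{}; X {2,3}->{}
So after all 3 constraints: D(U) = {}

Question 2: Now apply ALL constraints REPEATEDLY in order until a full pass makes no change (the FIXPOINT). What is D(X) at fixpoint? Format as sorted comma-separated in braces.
Answer: {}

Derivation:
pass 0 (initial): D(X)={2,3,4,7}
pass 1: U {1,4,6}->{}; X {2,3,4,7}->{}; Z {3,4,5}->{}
pass 2: no change
Fixpoint after 2 passes: D(X) = {}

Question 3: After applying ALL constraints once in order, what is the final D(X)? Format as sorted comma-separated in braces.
Answer: {}

Derivation:
Constraint 1 (X + Z = U) on D(X)={2,3,4,7} D(Z)={3,4,5} D(U)={1,4,6}: X {2,3,4,7}->{2,3}; Z {3,4,5}->{3,4}; U {1,4,6}->{6}
Constraint 2 (X != Z) on D(X)={2,3} D(Z)={3,4}: no change
Constraint 3 (U + Z = X) on D(U)={6} D(Z)={3,4} D(X)={2,3}: U {6}->{}; Z {3,4}->{}; X {2,3}->{}
So after all 3 constraints: D(X) = {}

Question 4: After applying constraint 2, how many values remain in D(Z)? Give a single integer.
Answer: 2

Derivation:
Constraint 1 (X + Z = U) on D(X)={2,3,4,7} D(Z)={3,4,5} D(U)={1,4,6}: X {2,3,4,7}->{2,3}; Z {3,4,5}->{3,4}; U {1,4,6}->{6}
Constraint 2 (X != Z) on D(X)={2,3} D(Z)={3,4}: no change
So after constraint 2: D(Z)={3,4}, size = 2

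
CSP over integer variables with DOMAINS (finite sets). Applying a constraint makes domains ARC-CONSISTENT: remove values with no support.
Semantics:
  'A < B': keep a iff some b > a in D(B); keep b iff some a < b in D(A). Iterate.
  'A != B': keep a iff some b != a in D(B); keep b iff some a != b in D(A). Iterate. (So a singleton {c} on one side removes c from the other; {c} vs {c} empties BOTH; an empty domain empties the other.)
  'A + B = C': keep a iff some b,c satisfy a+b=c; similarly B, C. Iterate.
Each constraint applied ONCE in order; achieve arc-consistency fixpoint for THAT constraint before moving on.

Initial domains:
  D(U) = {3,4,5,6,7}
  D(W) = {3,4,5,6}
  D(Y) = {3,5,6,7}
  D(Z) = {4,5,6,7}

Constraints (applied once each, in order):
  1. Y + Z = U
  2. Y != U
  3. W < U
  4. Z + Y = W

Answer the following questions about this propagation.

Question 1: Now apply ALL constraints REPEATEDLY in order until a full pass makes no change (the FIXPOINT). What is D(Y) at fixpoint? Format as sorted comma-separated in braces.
Answer: {}

Derivation:
pass 0 (initial): D(Y)={3,5,6,7}
pass 1: U {3,4,5,6,7}->{7}; W {3,4,5,6}->{}; Y {3,5,6,7}->{}; Z {4,5,6,7}->{}
pass 2: U {7}->{}
pass 3: no change
Fixpoint after 3 passes: D(Y) = {}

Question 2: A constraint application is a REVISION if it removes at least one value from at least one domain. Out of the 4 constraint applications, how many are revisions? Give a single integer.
Constraint 1 (Y + Z = U) on D(Y)={3,5,6,7} D(Z)={4,5,6,7} D(U)={3,4,5,6,7}: Y {3,5,6,7}->{3}; Z {4,5,6,7}->{4}; U {3,4,5,6,7}->{7} => REVISION
Constraint 2 (Y != U) on D(Y)={3} D(U)={7}: no change => not a revision
Constraint 3 (W < U) on D(W)={3,4,5,6} D(U)={7}: no change => not a revision
Constraint 4 (Z + Y = W) on D(Z)={4} D(Y)={3} D(W)={3,4,5,6}: Z {4}->{}; Y {3}->{}; W {3,4,5,6}->{} => REVISION
Total revisions = 2

Answer: 2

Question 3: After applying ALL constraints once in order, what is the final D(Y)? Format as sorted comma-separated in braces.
Constraint 1 (Y + Z = U) on D(Y)={3,5,6,7} D(Z)={4,5,6,7} D(U)={3,4,5,6,7}: Y {3,5,6,7}->{3}; Z {4,5,6,7}->{4}; U {3,4,5,6,7}->{7}
Constraint 2 (Y != U) on D(Y)={3} D(U)={7}: no change
Constraint 3 (W < U) on D(W)={3,4,5,6} D(U)={7}: no change
Constraint 4 (Z + Y = W) on D(Z)={4} D(Y)={3} D(W)={3,4,5,6}: Z {4}->{}; Y {3}->{}; W {3,4,5,6}->{}
So after all 4 constraints: D(Y) = {}

Answer: {}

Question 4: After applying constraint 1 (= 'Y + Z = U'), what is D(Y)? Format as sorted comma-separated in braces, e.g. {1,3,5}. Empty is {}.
Constraint 1 (Y + Z = U) on D(Y)={3,5,6,7} D(Z)={4,5,6,7} D(U)={3,4,5,6,7}: Y {3,5,6,7}->{3}; Z {4,5,6,7}->{4}; U {3,4,5,6,7}->{7}
So after constraint 1: D(Y) = {3}

Answer: {3}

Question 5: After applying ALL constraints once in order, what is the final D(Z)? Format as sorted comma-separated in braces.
Answer: {}

Derivation:
Constraint 1 (Y + Z = U) on D(Y)={3,5,6,7} D(Z)={4,5,6,7} D(U)={3,4,5,6,7}: Y {3,5,6,7}->{3}; Z {4,5,6,7}->{4}; U {3,4,5,6,7}->{7}
Constraint 2 (Y != U) on D(Y)={3} D(U)={7}: no change
Constraint 3 (W < U) on D(W)={3,4,5,6} D(U)={7}: no change
Constraint 4 (Z + Y = W) on D(Z)={4} D(Y)={3} D(W)={3,4,5,6}: Z {4}->{}; Y {3}->{}; W {3,4,5,6}->{}
So after all 4 constraints: D(Z) = {}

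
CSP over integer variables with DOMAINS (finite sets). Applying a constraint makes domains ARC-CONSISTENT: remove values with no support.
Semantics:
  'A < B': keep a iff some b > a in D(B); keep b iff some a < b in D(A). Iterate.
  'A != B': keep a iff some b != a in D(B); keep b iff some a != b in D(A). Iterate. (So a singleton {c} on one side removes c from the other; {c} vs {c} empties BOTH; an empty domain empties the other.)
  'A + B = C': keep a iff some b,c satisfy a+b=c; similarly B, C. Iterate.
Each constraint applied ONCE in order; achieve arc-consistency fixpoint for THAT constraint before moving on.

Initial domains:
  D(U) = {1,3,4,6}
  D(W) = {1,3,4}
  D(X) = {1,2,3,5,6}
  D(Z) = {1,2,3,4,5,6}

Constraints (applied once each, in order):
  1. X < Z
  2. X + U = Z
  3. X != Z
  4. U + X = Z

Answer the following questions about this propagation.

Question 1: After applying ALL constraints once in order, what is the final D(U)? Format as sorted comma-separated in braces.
Answer: {1,3,4}

Derivation:
Constraint 1 (X < Z) on D(X)={1,2,3,5,6} D(Z)={1,2,3,4,5,6}: X {1,2,3,5,6}->{1,2,3,5}; Z {1,2,3,4,5,6}->{2,3,4,5,6}
Constraint 2 (X + U = Z) on D(X)={1,2,3,5} D(U)={1,3,4,6} D(Z)={2,3,4,5,6}: U {1,3,4,6}->{1,3,4}
Constraint 3 (X != Z) on D(X)={1,2,3,5} D(Z)={2,3,4,5,6}: no change
Constraint 4 (U + X = Z) on D(U)={1,3,4} D(X)={1,2,3,5} D(Z)={2,3,4,5,6}: no change
So after all 4 constraints: D(U) = {1,3,4}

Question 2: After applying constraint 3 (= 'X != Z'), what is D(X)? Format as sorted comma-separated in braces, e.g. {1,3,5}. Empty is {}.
Constraint 1 (X < Z) on D(X)={1,2,3,5,6} D(Z)={1,2,3,4,5,6}: X {1,2,3,5,6}->{1,2,3,5}; Z {1,2,3,4,5,6}->{2,3,4,5,6}
Constraint 2 (X + U = Z) on D(X)={1,2,3,5} D(U)={1,3,4,6} D(Z)={2,3,4,5,6}: U {1,3,4,6}->{1,3,4}
Constraint 3 (X != Z) on D(X)={1,2,3,5} D(Z)={2,3,4,5,6}: no change
So after constraint 3: D(X) = {1,2,3,5}

Answer: {1,2,3,5}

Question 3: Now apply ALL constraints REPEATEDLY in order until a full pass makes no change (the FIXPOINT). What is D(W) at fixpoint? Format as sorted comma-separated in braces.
pass 0 (initial): D(W)={1,3,4}
pass 1: U {1,3,4,6}->{1,3,4}; X {1,2,3,5,6}->{1,2,3,5}; Z {1,2,3,4,5,6}->{2,3,4,5,6}
pass 2: no change
Fixpoint after 2 passes: D(W) = {1,3,4}

Answer: {1,3,4}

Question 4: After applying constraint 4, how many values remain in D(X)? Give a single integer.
Answer: 4

Derivation:
Constraint 1 (X < Z) on D(X)={1,2,3,5,6} D(Z)={1,2,3,4,5,6}: X {1,2,3,5,6}->{1,2,3,5}; Z {1,2,3,4,5,6}->{2,3,4,5,6}
Constraint 2 (X + U = Z) on D(X)={1,2,3,5} D(U)={1,3,4,6} D(Z)={2,3,4,5,6}: U {1,3,4,6}->{1,3,4}
Constraint 3 (X != Z) on D(X)={1,2,3,5} D(Z)={2,3,4,5,6}: no change
Constraint 4 (U + X = Z) on D(U)={1,3,4} D(X)={1,2,3,5} D(Z)={2,3,4,5,6}: no change
So after constraint 4: D(X)={1,2,3,5}, size = 4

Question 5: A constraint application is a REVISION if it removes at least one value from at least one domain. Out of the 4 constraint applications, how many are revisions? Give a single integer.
Constraint 1 (X < Z) on D(X)={1,2,3,5,6} D(Z)={1,2,3,4,5,6}: X {1,2,3,5,6}->{1,2,3,5}; Z {1,2,3,4,5,6}->{2,3,4,5,6} => REVISION
Constraint 2 (X + U = Z) on D(X)={1,2,3,5} D(U)={1,3,4,6} D(Z)={2,3,4,5,6}: U {1,3,4,6}->{1,3,4} => REVISION
Constraint 3 (X != Z) on D(X)={1,2,3,5} D(Z)={2,3,4,5,6}: no change => not a revision
Constraint 4 (U + X = Z) on D(U)={1,3,4} D(X)={1,2,3,5} D(Z)={2,3,4,5,6}: no change => not a revision
Total revisions = 2

Answer: 2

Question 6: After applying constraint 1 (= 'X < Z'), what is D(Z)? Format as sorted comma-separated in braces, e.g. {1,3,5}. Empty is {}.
Constraint 1 (X < Z) on D(X)={1,2,3,5,6} D(Z)={1,2,3,4,5,6}: X {1,2,3,5,6}->{1,2,3,5}; Z {1,2,3,4,5,6}->{2,3,4,5,6}
So after constraint 1: D(Z) = {2,3,4,5,6}

Answer: {2,3,4,5,6}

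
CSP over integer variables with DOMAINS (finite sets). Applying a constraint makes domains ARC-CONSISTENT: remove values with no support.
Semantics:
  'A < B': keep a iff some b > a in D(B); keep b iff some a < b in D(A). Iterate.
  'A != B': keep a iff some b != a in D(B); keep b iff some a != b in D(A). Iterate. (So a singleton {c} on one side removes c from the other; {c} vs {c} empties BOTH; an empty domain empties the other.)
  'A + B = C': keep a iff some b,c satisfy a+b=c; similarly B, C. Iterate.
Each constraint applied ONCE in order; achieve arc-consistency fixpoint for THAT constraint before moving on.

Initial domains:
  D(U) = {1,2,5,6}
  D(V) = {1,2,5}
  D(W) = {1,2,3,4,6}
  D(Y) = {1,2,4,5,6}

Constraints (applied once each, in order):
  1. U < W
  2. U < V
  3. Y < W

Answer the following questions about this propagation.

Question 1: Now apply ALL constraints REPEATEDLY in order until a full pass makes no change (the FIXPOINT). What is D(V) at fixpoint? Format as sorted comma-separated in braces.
Answer: {2,5}

Derivation:
pass 0 (initial): D(V)={1,2,5}
pass 1: U {1,2,5,6}->{1,2}; V {1,2,5}->{2,5}; W {1,2,3,4,6}->{2,3,4,6}; Y {1,2,4,5,6}->{1,2,4,5}
pass 2: no change
Fixpoint after 2 passes: D(V) = {2,5}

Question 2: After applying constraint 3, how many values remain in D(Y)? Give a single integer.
Answer: 4

Derivation:
Constraint 1 (U < W) on D(U)={1,2,5,6} D(W)={1,2,3,4,6}: U {1,2,5,6}->{1,2,5}; W {1,2,3,4,6}->{2,3,4,6}
Constraint 2 (U < V) on D(U)={1,2,5} D(V)={1,2,5}: U {1,2,5}->{1,2}; V {1,2,5}->{2,5}
Constraint 3 (Y < W) on D(Y)={1,2,4,5,6} D(W)={2,3,4,6}: Y {1,2,4,5,6}->{1,2,4,5}
So after constraint 3: D(Y)={1,2,4,5}, size = 4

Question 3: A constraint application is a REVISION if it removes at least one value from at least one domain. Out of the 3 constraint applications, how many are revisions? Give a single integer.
Answer: 3

Derivation:
Constraint 1 (U < W) on D(U)={1,2,5,6} D(W)={1,2,3,4,6}: U {1,2,5,6}->{1,2,5}; W {1,2,3,4,6}->{2,3,4,6} => REVISION
Constraint 2 (U < V) on D(U)={1,2,5} D(V)={1,2,5}: U {1,2,5}->{1,2}; V {1,2,5}->{2,5} => REVISION
Constraint 3 (Y < W) on D(Y)={1,2,4,5,6} D(W)={2,3,4,6}: Y {1,2,4,5,6}->{1,2,4,5} => REVISION
Total revisions = 3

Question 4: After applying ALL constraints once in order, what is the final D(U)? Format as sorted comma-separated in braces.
Answer: {1,2}

Derivation:
Constraint 1 (U < W) on D(U)={1,2,5,6} D(W)={1,2,3,4,6}: U {1,2,5,6}->{1,2,5}; W {1,2,3,4,6}->{2,3,4,6}
Constraint 2 (U < V) on D(U)={1,2,5} D(V)={1,2,5}: U {1,2,5}->{1,2}; V {1,2,5}->{2,5}
Constraint 3 (Y < W) on D(Y)={1,2,4,5,6} D(W)={2,3,4,6}: Y {1,2,4,5,6}->{1,2,4,5}
So after all 3 constraints: D(U) = {1,2}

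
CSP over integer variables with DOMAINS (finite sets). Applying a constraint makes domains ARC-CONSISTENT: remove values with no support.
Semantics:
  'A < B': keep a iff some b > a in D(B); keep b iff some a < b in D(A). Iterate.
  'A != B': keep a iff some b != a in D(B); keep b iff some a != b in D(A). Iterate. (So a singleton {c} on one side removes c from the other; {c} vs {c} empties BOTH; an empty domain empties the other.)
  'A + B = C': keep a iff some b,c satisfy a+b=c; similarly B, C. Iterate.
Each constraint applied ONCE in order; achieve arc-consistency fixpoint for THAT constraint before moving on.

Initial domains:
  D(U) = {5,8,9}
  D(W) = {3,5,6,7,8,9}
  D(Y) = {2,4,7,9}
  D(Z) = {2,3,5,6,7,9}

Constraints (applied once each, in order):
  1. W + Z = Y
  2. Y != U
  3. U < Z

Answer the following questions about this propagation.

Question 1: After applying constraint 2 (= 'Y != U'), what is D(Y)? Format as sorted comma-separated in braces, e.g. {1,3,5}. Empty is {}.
Constraint 1 (W + Z = Y) on D(W)={3,5,6,7,8,9} D(Z)={2,3,5,6,7,9} D(Y)={2,4,7,9}: W {3,5,6,7,8,9}->{3,5,6,7}; Z {2,3,5,6,7,9}->{2,3,6}; Y {2,4,7,9}->{7,9}
Constraint 2 (Y != U) on D(Y)={7,9} D(U)={5,8,9}: no change
So after constraint 2: D(Y) = {7,9}

Answer: {7,9}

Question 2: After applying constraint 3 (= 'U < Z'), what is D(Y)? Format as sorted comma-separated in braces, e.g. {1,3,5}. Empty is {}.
Constraint 1 (W + Z = Y) on D(W)={3,5,6,7,8,9} D(Z)={2,3,5,6,7,9} D(Y)={2,4,7,9}: W {3,5,6,7,8,9}->{3,5,6,7}; Z {2,3,5,6,7,9}->{2,3,6}; Y {2,4,7,9}->{7,9}
Constraint 2 (Y != U) on D(Y)={7,9} D(U)={5,8,9}: no change
Constraint 3 (U < Z) on D(U)={5,8,9} D(Z)={2,3,6}: U {5,8,9}->{5}; Z {2,3,6}->{6}
So after constraint 3: D(Y) = {7,9}

Answer: {7,9}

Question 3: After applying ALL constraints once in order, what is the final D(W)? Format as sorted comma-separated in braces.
Answer: {3,5,6,7}

Derivation:
Constraint 1 (W + Z = Y) on D(W)={3,5,6,7,8,9} D(Z)={2,3,5,6,7,9} D(Y)={2,4,7,9}: W {3,5,6,7,8,9}->{3,5,6,7}; Z {2,3,5,6,7,9}->{2,3,6}; Y {2,4,7,9}->{7,9}
Constraint 2 (Y != U) on D(Y)={7,9} D(U)={5,8,9}: no change
Constraint 3 (U < Z) on D(U)={5,8,9} D(Z)={2,3,6}: U {5,8,9}->{5}; Z {2,3,6}->{6}
So after all 3 constraints: D(W) = {3,5,6,7}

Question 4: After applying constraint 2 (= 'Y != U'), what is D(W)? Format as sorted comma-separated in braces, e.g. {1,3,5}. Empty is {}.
Constraint 1 (W + Z = Y) on D(W)={3,5,6,7,8,9} D(Z)={2,3,5,6,7,9} D(Y)={2,4,7,9}: W {3,5,6,7,8,9}->{3,5,6,7}; Z {2,3,5,6,7,9}->{2,3,6}; Y {2,4,7,9}->{7,9}
Constraint 2 (Y != U) on D(Y)={7,9} D(U)={5,8,9}: no change
So after constraint 2: D(W) = {3,5,6,7}

Answer: {3,5,6,7}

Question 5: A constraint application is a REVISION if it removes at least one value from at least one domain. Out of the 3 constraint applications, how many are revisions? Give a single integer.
Answer: 2

Derivation:
Constraint 1 (W + Z = Y) on D(W)={3,5,6,7,8,9} D(Z)={2,3,5,6,7,9} D(Y)={2,4,7,9}: W {3,5,6,7,8,9}->{3,5,6,7}; Z {2,3,5,6,7,9}->{2,3,6}; Y {2,4,7,9}->{7,9} => REVISION
Constraint 2 (Y != U) on D(Y)={7,9} D(U)={5,8,9}: no change => not a revision
Constraint 3 (U < Z) on D(U)={5,8,9} D(Z)={2,3,6}: U {5,8,9}->{5}; Z {2,3,6}->{6} => REVISION
Total revisions = 2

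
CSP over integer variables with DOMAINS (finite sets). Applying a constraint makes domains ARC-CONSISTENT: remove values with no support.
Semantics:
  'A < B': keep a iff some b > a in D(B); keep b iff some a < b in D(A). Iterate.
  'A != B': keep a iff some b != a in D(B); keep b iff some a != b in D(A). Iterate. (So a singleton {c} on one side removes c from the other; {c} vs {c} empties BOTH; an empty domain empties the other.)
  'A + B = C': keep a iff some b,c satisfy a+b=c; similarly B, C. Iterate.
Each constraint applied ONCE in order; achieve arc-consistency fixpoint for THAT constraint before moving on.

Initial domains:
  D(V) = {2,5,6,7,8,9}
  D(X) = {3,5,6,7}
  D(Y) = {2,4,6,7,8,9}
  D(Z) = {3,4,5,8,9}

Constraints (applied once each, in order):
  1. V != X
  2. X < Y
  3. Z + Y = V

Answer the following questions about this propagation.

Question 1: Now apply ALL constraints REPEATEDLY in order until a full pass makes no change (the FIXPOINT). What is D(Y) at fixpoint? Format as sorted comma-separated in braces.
Answer: {4,6}

Derivation:
pass 0 (initial): D(Y)={2,4,6,7,8,9}
pass 1: V {2,5,6,7,8,9}->{7,8,9}; Y {2,4,6,7,8,9}->{4,6}; Z {3,4,5,8,9}->{3,4,5}
pass 2: X {3,5,6,7}->{3,5}
pass 3: no change
Fixpoint after 3 passes: D(Y) = {4,6}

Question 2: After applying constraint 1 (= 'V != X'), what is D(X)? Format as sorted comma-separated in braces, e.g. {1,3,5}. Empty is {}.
Answer: {3,5,6,7}

Derivation:
Constraint 1 (V != X) on D(V)={2,5,6,7,8,9} D(X)={3,5,6,7}: no change
So after constraint 1: D(X) = {3,5,6,7}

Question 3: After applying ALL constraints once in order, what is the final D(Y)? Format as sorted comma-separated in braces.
Answer: {4,6}

Derivation:
Constraint 1 (V != X) on D(V)={2,5,6,7,8,9} D(X)={3,5,6,7}: no change
Constraint 2 (X < Y) on D(X)={3,5,6,7} D(Y)={2,4,6,7,8,9}: Y {2,4,6,7,8,9}->{4,6,7,8,9}
Constraint 3 (Z + Y = V) on D(Z)={3,4,5,8,9} D(Y)={4,6,7,8,9} D(V)={2,5,6,7,8,9}: Z {3,4,5,8,9}->{3,4,5}; Y {4,6,7,8,9}->{4,6}; V {2,5,6,7,8,9}->{7,8,9}
So after all 3 constraints: D(Y) = {4,6}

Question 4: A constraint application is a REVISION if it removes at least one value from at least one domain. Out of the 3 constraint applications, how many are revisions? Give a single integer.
Constraint 1 (V != X) on D(V)={2,5,6,7,8,9} D(X)={3,5,6,7}: no change => not a revision
Constraint 2 (X < Y) on D(X)={3,5,6,7} D(Y)={2,4,6,7,8,9}: Y {2,4,6,7,8,9}->{4,6,7,8,9} => REVISION
Constraint 3 (Z + Y = V) on D(Z)={3,4,5,8,9} D(Y)={4,6,7,8,9} D(V)={2,5,6,7,8,9}: Z {3,4,5,8,9}->{3,4,5}; Y {4,6,7,8,9}->{4,6}; V {2,5,6,7,8,9}->{7,8,9} => REVISION
Total revisions = 2

Answer: 2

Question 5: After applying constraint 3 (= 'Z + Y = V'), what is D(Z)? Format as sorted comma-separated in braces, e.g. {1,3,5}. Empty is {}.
Constraint 1 (V != X) on D(V)={2,5,6,7,8,9} D(X)={3,5,6,7}: no change
Constraint 2 (X < Y) on D(X)={3,5,6,7} D(Y)={2,4,6,7,8,9}: Y {2,4,6,7,8,9}->{4,6,7,8,9}
Constraint 3 (Z + Y = V) on D(Z)={3,4,5,8,9} D(Y)={4,6,7,8,9} D(V)={2,5,6,7,8,9}: Z {3,4,5,8,9}->{3,4,5}; Y {4,6,7,8,9}->{4,6}; V {2,5,6,7,8,9}->{7,8,9}
So after constraint 3: D(Z) = {3,4,5}

Answer: {3,4,5}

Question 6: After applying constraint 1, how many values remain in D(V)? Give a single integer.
Constraint 1 (V != X) on D(V)={2,5,6,7,8,9} D(X)={3,5,6,7}: no change
So after constraint 1: D(V)={2,5,6,7,8,9}, size = 6

Answer: 6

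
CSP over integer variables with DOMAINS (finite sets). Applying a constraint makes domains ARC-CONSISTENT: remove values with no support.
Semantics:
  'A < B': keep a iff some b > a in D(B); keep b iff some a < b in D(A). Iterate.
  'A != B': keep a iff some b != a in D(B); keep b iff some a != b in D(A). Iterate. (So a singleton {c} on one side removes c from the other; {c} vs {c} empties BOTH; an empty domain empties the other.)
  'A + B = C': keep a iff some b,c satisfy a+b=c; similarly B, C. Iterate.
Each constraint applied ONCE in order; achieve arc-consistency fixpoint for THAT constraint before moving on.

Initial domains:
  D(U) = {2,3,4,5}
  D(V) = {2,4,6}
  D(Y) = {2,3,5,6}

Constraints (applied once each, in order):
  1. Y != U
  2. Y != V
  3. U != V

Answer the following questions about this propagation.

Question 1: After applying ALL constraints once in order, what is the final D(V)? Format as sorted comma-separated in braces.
Answer: {2,4,6}

Derivation:
Constraint 1 (Y != U) on D(Y)={2,3,5,6} D(U)={2,3,4,5}: no change
Constraint 2 (Y != V) on D(Y)={2,3,5,6} D(V)={2,4,6}: no change
Constraint 3 (U != V) on D(U)={2,3,4,5} D(V)={2,4,6}: no change
So after all 3 constraints: D(V) = {2,4,6}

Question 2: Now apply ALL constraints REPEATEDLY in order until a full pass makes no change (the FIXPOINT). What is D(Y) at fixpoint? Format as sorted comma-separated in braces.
pass 0 (initial): D(Y)={2,3,5,6}
pass 1: no change
Fixpoint after 1 passes: D(Y) = {2,3,5,6}

Answer: {2,3,5,6}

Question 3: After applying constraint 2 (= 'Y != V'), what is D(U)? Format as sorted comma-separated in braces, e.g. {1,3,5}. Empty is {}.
Constraint 1 (Y != U) on D(Y)={2,3,5,6} D(U)={2,3,4,5}: no change
Constraint 2 (Y != V) on D(Y)={2,3,5,6} D(V)={2,4,6}: no change
So after constraint 2: D(U) = {2,3,4,5}

Answer: {2,3,4,5}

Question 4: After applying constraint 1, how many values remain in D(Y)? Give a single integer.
Constraint 1 (Y != U) on D(Y)={2,3,5,6} D(U)={2,3,4,5}: no change
So after constraint 1: D(Y)={2,3,5,6}, size = 4

Answer: 4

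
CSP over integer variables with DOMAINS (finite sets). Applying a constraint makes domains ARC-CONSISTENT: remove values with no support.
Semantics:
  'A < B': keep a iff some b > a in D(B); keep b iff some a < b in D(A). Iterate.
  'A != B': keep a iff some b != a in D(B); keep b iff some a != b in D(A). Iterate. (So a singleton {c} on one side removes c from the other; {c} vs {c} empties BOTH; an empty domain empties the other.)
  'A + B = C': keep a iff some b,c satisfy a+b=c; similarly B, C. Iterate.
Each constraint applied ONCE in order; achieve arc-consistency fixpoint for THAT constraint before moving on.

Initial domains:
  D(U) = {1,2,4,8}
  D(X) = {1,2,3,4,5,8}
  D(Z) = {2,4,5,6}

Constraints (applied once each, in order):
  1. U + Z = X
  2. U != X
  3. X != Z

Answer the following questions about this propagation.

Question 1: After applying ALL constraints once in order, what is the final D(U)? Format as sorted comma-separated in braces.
Answer: {1,2,4}

Derivation:
Constraint 1 (U + Z = X) on D(U)={1,2,4,8} D(Z)={2,4,5,6} D(X)={1,2,3,4,5,8}: U {1,2,4,8}->{1,2,4}; Z {2,4,5,6}->{2,4,6}; X {1,2,3,4,5,8}->{3,4,5,8}
Constraint 2 (U != X) on D(U)={1,2,4} D(X)={3,4,5,8}: no change
Constraint 3 (X != Z) on D(X)={3,4,5,8} D(Z)={2,4,6}: no change
So after all 3 constraints: D(U) = {1,2,4}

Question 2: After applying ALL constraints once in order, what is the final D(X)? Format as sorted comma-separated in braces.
Answer: {3,4,5,8}

Derivation:
Constraint 1 (U + Z = X) on D(U)={1,2,4,8} D(Z)={2,4,5,6} D(X)={1,2,3,4,5,8}: U {1,2,4,8}->{1,2,4}; Z {2,4,5,6}->{2,4,6}; X {1,2,3,4,5,8}->{3,4,5,8}
Constraint 2 (U != X) on D(U)={1,2,4} D(X)={3,4,5,8}: no change
Constraint 3 (X != Z) on D(X)={3,4,5,8} D(Z)={2,4,6}: no change
So after all 3 constraints: D(X) = {3,4,5,8}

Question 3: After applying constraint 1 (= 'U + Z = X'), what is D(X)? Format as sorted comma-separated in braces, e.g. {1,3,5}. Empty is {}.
Constraint 1 (U + Z = X) on D(U)={1,2,4,8} D(Z)={2,4,5,6} D(X)={1,2,3,4,5,8}: U {1,2,4,8}->{1,2,4}; Z {2,4,5,6}->{2,4,6}; X {1,2,3,4,5,8}->{3,4,5,8}
So after constraint 1: D(X) = {3,4,5,8}

Answer: {3,4,5,8}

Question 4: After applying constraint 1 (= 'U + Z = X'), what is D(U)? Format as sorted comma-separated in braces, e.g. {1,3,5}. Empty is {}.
Answer: {1,2,4}

Derivation:
Constraint 1 (U + Z = X) on D(U)={1,2,4,8} D(Z)={2,4,5,6} D(X)={1,2,3,4,5,8}: U {1,2,4,8}->{1,2,4}; Z {2,4,5,6}->{2,4,6}; X {1,2,3,4,5,8}->{3,4,5,8}
So after constraint 1: D(U) = {1,2,4}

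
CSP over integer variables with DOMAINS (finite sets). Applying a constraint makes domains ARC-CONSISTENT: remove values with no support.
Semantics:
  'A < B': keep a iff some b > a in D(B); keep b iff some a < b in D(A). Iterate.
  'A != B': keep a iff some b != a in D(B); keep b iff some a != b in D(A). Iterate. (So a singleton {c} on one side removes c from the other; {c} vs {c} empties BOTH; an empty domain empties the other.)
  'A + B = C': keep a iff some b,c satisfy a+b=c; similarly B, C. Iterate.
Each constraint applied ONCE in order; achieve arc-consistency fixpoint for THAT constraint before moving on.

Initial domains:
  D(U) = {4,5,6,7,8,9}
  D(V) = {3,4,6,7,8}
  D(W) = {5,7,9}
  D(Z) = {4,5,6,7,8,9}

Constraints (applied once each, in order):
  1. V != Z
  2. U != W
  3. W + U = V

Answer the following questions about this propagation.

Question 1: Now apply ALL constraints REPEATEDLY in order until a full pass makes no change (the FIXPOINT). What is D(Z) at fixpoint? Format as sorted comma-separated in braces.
pass 0 (initial): D(Z)={4,5,6,7,8,9}
pass 1: U {4,5,6,7,8,9}->{}; V {3,4,6,7,8}->{}; W {5,7,9}->{}
pass 2: Z {4,5,6,7,8,9}->{}
pass 3: no change
Fixpoint after 3 passes: D(Z) = {}

Answer: {}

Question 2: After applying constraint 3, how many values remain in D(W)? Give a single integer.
Answer: 0

Derivation:
Constraint 1 (V != Z) on D(V)={3,4,6,7,8} D(Z)={4,5,6,7,8,9}: no change
Constraint 2 (U != W) on D(U)={4,5,6,7,8,9} D(W)={5,7,9}: no change
Constraint 3 (W + U = V) on D(W)={5,7,9} D(U)={4,5,6,7,8,9} D(V)={3,4,6,7,8}: W {5,7,9}->{}; U {4,5,6,7,8,9}->{}; V {3,4,6,7,8}->{}
So after constraint 3: D(W)={}, size = 0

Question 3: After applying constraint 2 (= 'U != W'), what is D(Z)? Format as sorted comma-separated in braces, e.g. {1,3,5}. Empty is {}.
Answer: {4,5,6,7,8,9}

Derivation:
Constraint 1 (V != Z) on D(V)={3,4,6,7,8} D(Z)={4,5,6,7,8,9}: no change
Constraint 2 (U != W) on D(U)={4,5,6,7,8,9} D(W)={5,7,9}: no change
So after constraint 2: D(Z) = {4,5,6,7,8,9}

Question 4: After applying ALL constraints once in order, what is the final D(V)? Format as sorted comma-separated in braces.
Answer: {}

Derivation:
Constraint 1 (V != Z) on D(V)={3,4,6,7,8} D(Z)={4,5,6,7,8,9}: no change
Constraint 2 (U != W) on D(U)={4,5,6,7,8,9} D(W)={5,7,9}: no change
Constraint 3 (W + U = V) on D(W)={5,7,9} D(U)={4,5,6,7,8,9} D(V)={3,4,6,7,8}: W {5,7,9}->{}; U {4,5,6,7,8,9}->{}; V {3,4,6,7,8}->{}
So after all 3 constraints: D(V) = {}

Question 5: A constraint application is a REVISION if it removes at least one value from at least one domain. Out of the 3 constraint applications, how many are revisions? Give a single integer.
Constraint 1 (V != Z) on D(V)={3,4,6,7,8} D(Z)={4,5,6,7,8,9}: no change => not a revision
Constraint 2 (U != W) on D(U)={4,5,6,7,8,9} D(W)={5,7,9}: no change => not a revision
Constraint 3 (W + U = V) on D(W)={5,7,9} D(U)={4,5,6,7,8,9} D(V)={3,4,6,7,8}: W {5,7,9}->{}; U {4,5,6,7,8,9}->{}; V {3,4,6,7,8}->{} => REVISION
Total revisions = 1

Answer: 1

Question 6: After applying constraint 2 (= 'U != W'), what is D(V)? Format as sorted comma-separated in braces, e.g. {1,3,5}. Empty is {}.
Answer: {3,4,6,7,8}

Derivation:
Constraint 1 (V != Z) on D(V)={3,4,6,7,8} D(Z)={4,5,6,7,8,9}: no change
Constraint 2 (U != W) on D(U)={4,5,6,7,8,9} D(W)={5,7,9}: no change
So after constraint 2: D(V) = {3,4,6,7,8}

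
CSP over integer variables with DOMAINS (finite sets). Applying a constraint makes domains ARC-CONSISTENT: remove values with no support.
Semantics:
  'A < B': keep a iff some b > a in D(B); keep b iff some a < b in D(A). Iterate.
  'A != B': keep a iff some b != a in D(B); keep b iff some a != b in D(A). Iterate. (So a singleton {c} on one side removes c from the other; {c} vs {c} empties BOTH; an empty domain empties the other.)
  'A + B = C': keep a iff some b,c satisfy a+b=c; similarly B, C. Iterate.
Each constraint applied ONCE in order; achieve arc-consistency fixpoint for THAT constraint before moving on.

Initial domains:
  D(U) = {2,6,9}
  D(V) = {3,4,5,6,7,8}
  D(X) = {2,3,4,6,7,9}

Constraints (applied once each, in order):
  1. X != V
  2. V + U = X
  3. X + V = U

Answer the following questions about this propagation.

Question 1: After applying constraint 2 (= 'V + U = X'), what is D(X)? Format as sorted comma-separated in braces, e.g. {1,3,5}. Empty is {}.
Constraint 1 (X != V) on D(X)={2,3,4,6,7,9} D(V)={3,4,5,6,7,8}: no change
Constraint 2 (V + U = X) on D(V)={3,4,5,6,7,8} D(U)={2,6,9} D(X)={2,3,4,6,7,9}: V {3,4,5,6,7,8}->{3,4,5,7}; U {2,6,9}->{2,6}; X {2,3,4,6,7,9}->{6,7,9}
So after constraint 2: D(X) = {6,7,9}

Answer: {6,7,9}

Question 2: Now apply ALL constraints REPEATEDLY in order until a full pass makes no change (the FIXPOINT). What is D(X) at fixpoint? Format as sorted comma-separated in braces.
pass 0 (initial): D(X)={2,3,4,6,7,9}
pass 1: U {2,6,9}->{}; V {3,4,5,6,7,8}->{}; X {2,3,4,6,7,9}->{}
pass 2: no change
Fixpoint after 2 passes: D(X) = {}

Answer: {}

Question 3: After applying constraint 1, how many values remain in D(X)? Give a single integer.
Constraint 1 (X != V) on D(X)={2,3,4,6,7,9} D(V)={3,4,5,6,7,8}: no change
So after constraint 1: D(X)={2,3,4,6,7,9}, size = 6

Answer: 6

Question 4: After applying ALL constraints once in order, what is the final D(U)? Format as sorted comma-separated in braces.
Answer: {}

Derivation:
Constraint 1 (X != V) on D(X)={2,3,4,6,7,9} D(V)={3,4,5,6,7,8}: no change
Constraint 2 (V + U = X) on D(V)={3,4,5,6,7,8} D(U)={2,6,9} D(X)={2,3,4,6,7,9}: V {3,4,5,6,7,8}->{3,4,5,7}; U {2,6,9}->{2,6}; X {2,3,4,6,7,9}->{6,7,9}
Constraint 3 (X + V = U) on D(X)={6,7,9} D(V)={3,4,5,7} D(U)={2,6}: X {6,7,9}->{}; V {3,4,5,7}->{}; U {2,6}->{}
So after all 3 constraints: D(U) = {}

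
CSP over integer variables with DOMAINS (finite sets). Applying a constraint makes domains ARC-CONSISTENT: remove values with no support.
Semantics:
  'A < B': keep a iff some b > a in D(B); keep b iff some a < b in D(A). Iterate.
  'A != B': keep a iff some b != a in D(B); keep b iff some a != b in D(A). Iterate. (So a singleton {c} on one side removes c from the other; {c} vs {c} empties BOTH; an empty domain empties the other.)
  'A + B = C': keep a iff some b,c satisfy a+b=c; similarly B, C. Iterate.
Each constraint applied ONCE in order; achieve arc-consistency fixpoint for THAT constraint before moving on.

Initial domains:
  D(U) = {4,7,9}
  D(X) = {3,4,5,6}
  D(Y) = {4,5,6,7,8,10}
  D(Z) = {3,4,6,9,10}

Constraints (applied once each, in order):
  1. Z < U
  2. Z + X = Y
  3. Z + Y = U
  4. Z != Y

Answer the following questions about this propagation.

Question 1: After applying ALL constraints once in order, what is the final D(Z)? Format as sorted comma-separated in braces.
Answer: {3}

Derivation:
Constraint 1 (Z < U) on D(Z)={3,4,6,9,10} D(U)={4,7,9}: Z {3,4,6,9,10}->{3,4,6}
Constraint 2 (Z + X = Y) on D(Z)={3,4,6} D(X)={3,4,5,6} D(Y)={4,5,6,7,8,10}: Y {4,5,6,7,8,10}->{6,7,8,10}
Constraint 3 (Z + Y = U) on D(Z)={3,4,6} D(Y)={6,7,8,10} D(U)={4,7,9}: Z {3,4,6}->{3}; Y {6,7,8,10}->{6}; U {4,7,9}->{9}
Constraint 4 (Z != Y) on D(Z)={3} D(Y)={6}: no change
So after all 4 constraints: D(Z) = {3}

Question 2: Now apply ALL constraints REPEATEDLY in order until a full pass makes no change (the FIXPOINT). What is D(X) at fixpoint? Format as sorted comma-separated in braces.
Answer: {3}

Derivation:
pass 0 (initial): D(X)={3,4,5,6}
pass 1: U {4,7,9}->{9}; Y {4,5,6,7,8,10}->{6}; Z {3,4,6,9,10}->{3}
pass 2: X {3,4,5,6}->{3}
pass 3: no change
Fixpoint after 3 passes: D(X) = {3}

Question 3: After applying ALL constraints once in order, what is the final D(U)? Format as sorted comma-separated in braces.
Answer: {9}

Derivation:
Constraint 1 (Z < U) on D(Z)={3,4,6,9,10} D(U)={4,7,9}: Z {3,4,6,9,10}->{3,4,6}
Constraint 2 (Z + X = Y) on D(Z)={3,4,6} D(X)={3,4,5,6} D(Y)={4,5,6,7,8,10}: Y {4,5,6,7,8,10}->{6,7,8,10}
Constraint 3 (Z + Y = U) on D(Z)={3,4,6} D(Y)={6,7,8,10} D(U)={4,7,9}: Z {3,4,6}->{3}; Y {6,7,8,10}->{6}; U {4,7,9}->{9}
Constraint 4 (Z != Y) on D(Z)={3} D(Y)={6}: no change
So after all 4 constraints: D(U) = {9}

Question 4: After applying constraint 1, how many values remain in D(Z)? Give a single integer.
Constraint 1 (Z < U) on D(Z)={3,4,6,9,10} D(U)={4,7,9}: Z {3,4,6,9,10}->{3,4,6}
So after constraint 1: D(Z)={3,4,6}, size = 3

Answer: 3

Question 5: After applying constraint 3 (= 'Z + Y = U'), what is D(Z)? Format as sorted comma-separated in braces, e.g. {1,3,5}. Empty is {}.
Answer: {3}

Derivation:
Constraint 1 (Z < U) on D(Z)={3,4,6,9,10} D(U)={4,7,9}: Z {3,4,6,9,10}->{3,4,6}
Constraint 2 (Z + X = Y) on D(Z)={3,4,6} D(X)={3,4,5,6} D(Y)={4,5,6,7,8,10}: Y {4,5,6,7,8,10}->{6,7,8,10}
Constraint 3 (Z + Y = U) on D(Z)={3,4,6} D(Y)={6,7,8,10} D(U)={4,7,9}: Z {3,4,6}->{3}; Y {6,7,8,10}->{6}; U {4,7,9}->{9}
So after constraint 3: D(Z) = {3}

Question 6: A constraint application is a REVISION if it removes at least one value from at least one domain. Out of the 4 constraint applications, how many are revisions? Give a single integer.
Answer: 3

Derivation:
Constraint 1 (Z < U) on D(Z)={3,4,6,9,10} D(U)={4,7,9}: Z {3,4,6,9,10}->{3,4,6} => REVISION
Constraint 2 (Z + X = Y) on D(Z)={3,4,6} D(X)={3,4,5,6} D(Y)={4,5,6,7,8,10}: Y {4,5,6,7,8,10}->{6,7,8,10} => REVISION
Constraint 3 (Z + Y = U) on D(Z)={3,4,6} D(Y)={6,7,8,10} D(U)={4,7,9}: Z {3,4,6}->{3}; Y {6,7,8,10}->{6}; U {4,7,9}->{9} => REVISION
Constraint 4 (Z != Y) on D(Z)={3} D(Y)={6}: no change => not a revision
Total revisions = 3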